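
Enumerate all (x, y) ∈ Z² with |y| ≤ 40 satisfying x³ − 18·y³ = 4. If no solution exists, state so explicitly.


The equation is x³ - 18y³ = 4. For fixed y, x³ = 18·y³ + 4, so a solution requires the RHS to be a perfect cube.
Strategy: iterate y from -40 to 40, compute RHS = 18·y³ + 4, and check whether it is a (positive or negative) perfect cube.
Check small values of y:
  y = 0: RHS = 4 is not a perfect cube.
  y = 1: RHS = 22 is not a perfect cube.
  y = -1: RHS = -14 is not a perfect cube.
  y = 2: RHS = 148 is not a perfect cube.
  y = -2: RHS = -140 is not a perfect cube.
  y = 3: RHS = 490 is not a perfect cube.
  y = -3: RHS = -482 is not a perfect cube.
Continuing the search up to |y| = 40 finds no solutions either.
No (x, y) in the scanned range satisfies the equation.

No integer solutions with |y| ≤ 40.


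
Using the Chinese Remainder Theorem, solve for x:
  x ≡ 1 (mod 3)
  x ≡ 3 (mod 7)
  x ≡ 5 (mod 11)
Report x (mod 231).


Moduli 3, 7, 11 are pairwise coprime; by CRT there is a unique solution modulo M = 3 · 7 · 11 = 231.
Solve pairwise, accumulating the modulus:
  Start with x ≡ 1 (mod 3).
  Combine with x ≡ 3 (mod 7): since gcd(3, 7) = 1, we get a unique residue mod 21.
    Write x = 1 + 3·t and substitute into x ≡ 3 (mod 7): 3·t ≡ 3 − 1 = 2 (mod 7).
    The inverse of 3 mod 7 is 5 (since 3·5 = 15 = 2·7 + 1), so t ≡ 5·2 = 10 ≡ 3 (mod 7).
    Then x = 1 + 3·3 = 10, valid modulo lcm(3, 7) = 21: x ≡ 10 (mod 21).
  Combine with x ≡ 5 (mod 11): since gcd(21, 11) = 1, we get a unique residue mod 231.
    Write x = 10 + 21·t and substitute into x ≡ 5 (mod 11): 21·t ≡ 5 − 10 = -5 (mod 11).
    Reduce coefficients mod 11: 10·t ≡ 6 (mod 11).
    The inverse of 10 mod 11 is 10 (since 10·10 = 100 = 9·11 + 1), so t ≡ 10·6 = 60 ≡ 5 (mod 11).
    Then x = 10 + 21·5 = 115, valid modulo lcm(21, 11) = 231: x ≡ 115 (mod 231).
Verify: 115 mod 3 = 1 ✓, 115 mod 7 = 3 ✓, 115 mod 11 = 5 ✓.

x ≡ 115 (mod 231).


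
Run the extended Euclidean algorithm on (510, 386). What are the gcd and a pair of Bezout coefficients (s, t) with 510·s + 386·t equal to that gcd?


Euclidean algorithm on (510, 386) — divide until remainder is 0:
  510 = 1 · 386 + 124
  386 = 3 · 124 + 14
  124 = 8 · 14 + 12
  14 = 1 · 12 + 2
  12 = 6 · 2 + 0
gcd(510, 386) = 2.
Track Bezout coefficients alongside the remainders: start with r₀ = 510 = a·1 + b·0 (s = 1, t = 0) and r₁ = 386 = a·0 + b·1 (s = 0, t = 1); each new remainder r_{k+1} = r_{k-1} − q_k·r_k inherits s_{k+1} = s_{k-1} − q_k·s_k, t_{k+1} = t_{k-1} − q_k·t_k, so r_k = a·s_k + b·t_k at every step:
  q = 1: r = 124, s = 1 − 1·0 = 1, t = 0 − 1·1 = -1  (check: 510·1 + 386·(-1) = 124)
  q = 3: r = 14, s = 0 − 3·1 = -3, t = 1 − 3·(-1) = 4  (check: 510·(-3) + 386·4 = 14)
  q = 8: r = 12, s = 1 − 8·(-3) = 25, t = -1 − 8·4 = -33  (check: 510·25 + 386·(-33) = 12)
  q = 1: r = 2, s = -3 − 1·25 = -28, t = 4 − 1·(-33) = 37  (check: 510·(-28) + 386·37 = 2)
The row with r = 2 (the gcd) gives the Bezout coefficients s = -28, t = 37.
Result: 510 · (-28) + 386 · (37) = 2.

gcd(510, 386) = 2; s = -28, t = 37 (check: 510·(-28) + 386·37 = 2).


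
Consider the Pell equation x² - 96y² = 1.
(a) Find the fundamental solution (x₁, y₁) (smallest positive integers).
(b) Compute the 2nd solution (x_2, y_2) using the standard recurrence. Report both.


Step 1: Find the fundamental solution (x₁, y₁) of x² - 96y² = 1.
  Expand √96 as a continued fraction. a₀ = ⌊√96⌋ = 9; iterate m_{k+1} = d_k·a_k − m_k, d_{k+1} = (96 − m_{k+1}²)/d_k, a_{k+1} = ⌊(a₀ + m_{k+1})/d_{k+1}⌋ (starting m₀ = 0, d₀ = 1), with convergents p_k = a_k·p_{k-1} + p_{k-2}, q_k = a_k·q_{k-1} + q_{k-2} (p₋₁ = 1, q₋₁ = 0):
  k = 0: a₀ = 9; p₀/q₀ = 9/1; p₀² − 96·q₀² = 81 − 96 = -15.
  k = 1: m = 9, d = 15, a = ⌊(9 + 9)/15⌋ = 1; p/q = (1·9 + 1)/(1·1 + 0) = 10/1; p² − 96·q² = 100 − 96 = 4.
  k = 2: m = 6, d = 4, a = ⌊(9 + 6)/4⌋ = 3; p/q = (3·10 + 9)/(3·1 + 1) = 39/4; p² − 96·q² = 1521 − 1536 = -15.
  k = 3: m = 6, d = 15, a = ⌊(9 + 6)/15⌋ = 1; p/q = (1·39 + 10)/(1·4 + 1) = 49/5; p² − 96·q² = 2401 − 2400 = 1.
  The first convergent with p² − 96·q² = 1 gives the fundamental solution (x₁, y₁) = (49, 5).
Step 2: Apply the recurrence (x_{n+1}, y_{n+1}) = (x₁x_n + 96y₁y_n, x₁y_n + y₁x_n) repeatedly.
  From (x_1, y_1) = (49, 5): x_2 = 49·49 + 96·5·5 = 4801; y_2 = 49·5 + 5·49 = 490.
Step 3: Verify x_2² - 96·y_2² = 23049601 - 23049600 = 1 (should be 1). ✓

(x_1, y_1) = (49, 5); (x_2, y_2) = (4801, 490).


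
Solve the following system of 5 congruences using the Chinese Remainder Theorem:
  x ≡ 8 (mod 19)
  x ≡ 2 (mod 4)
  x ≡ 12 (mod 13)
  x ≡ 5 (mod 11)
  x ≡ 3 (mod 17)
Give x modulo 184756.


Product of moduli M = 19 · 4 · 13 · 11 · 17 = 184756.
Merge one congruence at a time:
  Start: x ≡ 8 (mod 19).
  Combine with x ≡ 2 (mod 4); new modulus lcm = 76.
    Write x = 8 + 19·t and substitute into x ≡ 2 (mod 4): 19·t ≡ 2 − 8 = -6 (mod 4).
    Reduce coefficients mod 4: 3·t ≡ 2 (mod 4).
    The inverse of 3 mod 4 is 3 (since 3·3 = 9 = 2·4 + 1), so t ≡ 3·2 = 6 ≡ 2 (mod 4).
    Then x = 8 + 19·2 = 46, valid modulo lcm(19, 4) = 76: x ≡ 46 (mod 76).
  Combine with x ≡ 12 (mod 13); new modulus lcm = 988.
    Write x = 46 + 76·t and substitute into x ≡ 12 (mod 13): 76·t ≡ 12 − 46 = -34 (mod 13).
    Reduce coefficients mod 13: 11·t ≡ 5 (mod 13).
    The inverse of 11 mod 13 is 6 (since 11·6 = 66 = 5·13 + 1), so t ≡ 6·5 = 30 ≡ 4 (mod 13).
    Then x = 46 + 76·4 = 350, valid modulo lcm(76, 13) = 988: x ≡ 350 (mod 988).
  Combine with x ≡ 5 (mod 11); new modulus lcm = 10868.
    Write x = 350 + 988·t and substitute into x ≡ 5 (mod 11): 988·t ≡ 5 − 350 = -345 (mod 11).
    Reduce coefficients mod 11: 9·t ≡ 7 (mod 11).
    The inverse of 9 mod 11 is 5 (since 9·5 = 45 = 4·11 + 1), so t ≡ 5·7 = 35 ≡ 2 (mod 11).
    Then x = 350 + 988·2 = 2326, valid modulo lcm(988, 11) = 10868: x ≡ 2326 (mod 10868).
  Combine with x ≡ 3 (mod 17); new modulus lcm = 184756.
    Write x = 2326 + 10868·t and substitute into x ≡ 3 (mod 17): 10868·t ≡ 3 − 2326 = -2323 (mod 17).
    Reduce coefficients mod 17: 5·t ≡ 6 (mod 17).
    The inverse of 5 mod 17 is 7 (since 5·7 = 35 = 2·17 + 1), so t ≡ 7·6 = 42 ≡ 8 (mod 17).
    Then x = 2326 + 10868·8 = 89270, valid modulo lcm(10868, 17) = 184756: x ≡ 89270 (mod 184756).
Verify against each original: 89270 mod 19 = 8, 89270 mod 4 = 2, 89270 mod 13 = 12, 89270 mod 11 = 5, 89270 mod 17 = 3.

x ≡ 89270 (mod 184756).


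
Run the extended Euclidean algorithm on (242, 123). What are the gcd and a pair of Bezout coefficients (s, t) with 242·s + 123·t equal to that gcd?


Euclidean algorithm on (242, 123) — divide until remainder is 0:
  242 = 1 · 123 + 119
  123 = 1 · 119 + 4
  119 = 29 · 4 + 3
  4 = 1 · 3 + 1
  3 = 3 · 1 + 0
gcd(242, 123) = 1.
Track Bezout coefficients alongside the remainders: start with r₀ = 242 = a·1 + b·0 (s = 1, t = 0) and r₁ = 123 = a·0 + b·1 (s = 0, t = 1); each new remainder r_{k+1} = r_{k-1} − q_k·r_k inherits s_{k+1} = s_{k-1} − q_k·s_k, t_{k+1} = t_{k-1} − q_k·t_k, so r_k = a·s_k + b·t_k at every step:
  q = 1: r = 119, s = 1 − 1·0 = 1, t = 0 − 1·1 = -1  (check: 242·1 + 123·(-1) = 119)
  q = 1: r = 4, s = 0 − 1·1 = -1, t = 1 − 1·(-1) = 2  (check: 242·(-1) + 123·2 = 4)
  q = 29: r = 3, s = 1 − 29·(-1) = 30, t = -1 − 29·2 = -59  (check: 242·30 + 123·(-59) = 3)
  q = 1: r = 1, s = -1 − 1·30 = -31, t = 2 − 1·(-59) = 61  (check: 242·(-31) + 123·61 = 1)
The row with r = 1 (the gcd) gives the Bezout coefficients s = -31, t = 61.
Result: 242 · (-31) + 123 · (61) = 1.

gcd(242, 123) = 1; s = -31, t = 61 (check: 242·(-31) + 123·61 = 1).


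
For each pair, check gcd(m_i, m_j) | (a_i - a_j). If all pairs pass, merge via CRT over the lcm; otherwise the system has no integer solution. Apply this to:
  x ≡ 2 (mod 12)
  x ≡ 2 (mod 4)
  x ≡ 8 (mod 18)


Moduli 12, 4, 18 are not pairwise coprime, so CRT works modulo lcm(m_i) when all pairwise compatibility conditions hold.
Pairwise compatibility: gcd(m_i, m_j) must divide a_i - a_j for every pair.
Merge one congruence at a time:
  Start: x ≡ 2 (mod 12).
  Combine with x ≡ 2 (mod 4): gcd(12, 4) = 4; 2 - 2 = 0, which IS divisible by 4, so compatible.
    Write x = 2 + 12·t and substitute into x ≡ 2 (mod 4): 12·t ≡ 2 − 2 = 0 (mod 4).
    Divide the congruence (and modulus) by g = 4: 3·t ≡ 0 (mod 1).
    Modulo 1 every t works; take t = 0.
    Then x = 2 + 12·0 = 2, valid modulo lcm(12, 4) = 12: x ≡ 2 (mod 12).
  Combine with x ≡ 8 (mod 18): gcd(12, 18) = 6; 8 - 2 = 6, which IS divisible by 6, so compatible.
    Write x = 2 + 12·t and substitute into x ≡ 8 (mod 18): 12·t ≡ 8 − 2 = 6 (mod 18).
    Divide the congruence (and modulus) by g = 6: 2·t ≡ 1 (mod 3).
    The inverse of 2 mod 3 is 2 (since 2·2 = 4 = 1·3 + 1), so t ≡ 2·1 = 2 ≡ 2 (mod 3).
    Then x = 2 + 12·2 = 26, valid modulo lcm(12, 18) = 36: x ≡ 26 (mod 36).
Verify: 26 mod 12 = 2, 26 mod 4 = 2, 26 mod 18 = 8.

x ≡ 26 (mod 36).


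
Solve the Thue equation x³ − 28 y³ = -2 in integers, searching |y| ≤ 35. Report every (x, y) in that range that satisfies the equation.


The equation is x³ - 28y³ = -2. For fixed y, x³ = 28·y³ − 2, so a solution requires the RHS to be a perfect cube.
Strategy: iterate y from -35 to 35, compute RHS = 28·y³ − 2, and check whether it is a (positive or negative) perfect cube.
Check small values of y:
  y = 0: RHS = -2 is not a perfect cube.
  y = 1: RHS = 26 is not a perfect cube.
  y = -1: RHS = -30 is not a perfect cube.
  y = 2: RHS = 222 is not a perfect cube.
  y = -2: RHS = -226 is not a perfect cube.
  y = 3: RHS = 754 is not a perfect cube.
  y = -3: RHS = -758 is not a perfect cube.
Continuing the search up to |y| = 35 finds no solutions either.
No (x, y) in the scanned range satisfies the equation.

No integer solutions with |y| ≤ 35.


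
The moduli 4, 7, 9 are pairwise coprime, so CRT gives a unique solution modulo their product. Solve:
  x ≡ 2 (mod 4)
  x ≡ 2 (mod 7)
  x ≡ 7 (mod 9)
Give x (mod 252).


Moduli 4, 7, 9 are pairwise coprime; by CRT there is a unique solution modulo M = 4 · 7 · 9 = 252.
Solve pairwise, accumulating the modulus:
  Start with x ≡ 2 (mod 4).
  Combine with x ≡ 2 (mod 7): since gcd(4, 7) = 1, we get a unique residue mod 28.
    Write x = 2 + 4·t and substitute into x ≡ 2 (mod 7): 4·t ≡ 2 − 2 = 0 (mod 7).
    The inverse of 4 mod 7 is 2 (since 4·2 = 8 = 1·7 + 1), so t ≡ 2·0 = 0 ≡ 0 (mod 7).
    Then x = 2 + 4·0 = 2, valid modulo lcm(4, 7) = 28: x ≡ 2 (mod 28).
  Combine with x ≡ 7 (mod 9): since gcd(28, 9) = 1, we get a unique residue mod 252.
    Write x = 2 + 28·t and substitute into x ≡ 7 (mod 9): 28·t ≡ 7 − 2 = 5 (mod 9).
    Reduce coefficients mod 9: 1·t ≡ 5 (mod 9).
    So t ≡ 5 (mod 9).
    Then x = 2 + 28·5 = 142, valid modulo lcm(28, 9) = 252: x ≡ 142 (mod 252).
Verify: 142 mod 4 = 2 ✓, 142 mod 7 = 2 ✓, 142 mod 9 = 7 ✓.

x ≡ 142 (mod 252).


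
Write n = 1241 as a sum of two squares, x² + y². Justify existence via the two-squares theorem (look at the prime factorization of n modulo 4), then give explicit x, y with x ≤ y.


Step 1: Factor n = 1241 = 17 · 73.
Step 2: Check the mod-4 condition on each prime factor: 17 ≡ 1 (mod 4), exponent 1; 73 ≡ 1 (mod 4), exponent 1.
All primes ≡ 3 (mod 4) appear to even exponent (or don't appear), so by the two-squares theorem n IS expressible as a sum of two squares.
Step 3: Build a representation. Here n = 17 · 73 is a product of primes ≡ 1 (mod 4). Each prime p ≡ 1 (mod 4) is itself a sum of two squares; find a² by testing p − a² for a perfect square:
  17: 17 − 1² = 16 = 4² ⇒ 17 = 1² + 4².
  73: 73 − 1² = 72, 73 − 2² = 69, 73 − 3² = 64 = 8² ⇒ 73 = 3² + 8².
  Combine using the Brahmagupta–Fibonacci identity (a² + b²)(c² + d²) = (ac − bd)² + (ad + bc)² = (ac + bd)² + (ad − bc)²:
  17 · 73 = 1241: from (1² + 4²)(3² + 8²), take (1·3 − 4·8, 1·8 + 4·3) = (3 − 32, 8 + 12) = (-29, 20); dropping signs (only squares matter) gives (29, 20); check 29² + 20² = 841 + 400 = 1241 ✓.
Step 4: Order so x ≤ y and verify: 20² + 29² = 400 + 841 = 1241 = n. ✓

n = 1241 = 20² + 29² (one valid representation with x ≤ y).


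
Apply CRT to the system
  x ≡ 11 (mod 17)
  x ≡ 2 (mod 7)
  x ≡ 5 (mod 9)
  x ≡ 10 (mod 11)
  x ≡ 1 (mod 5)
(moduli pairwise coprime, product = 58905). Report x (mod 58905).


Product of moduli M = 17 · 7 · 9 · 11 · 5 = 58905.
Merge one congruence at a time:
  Start: x ≡ 11 (mod 17).
  Combine with x ≡ 2 (mod 7); new modulus lcm = 119.
    Write x = 11 + 17·t and substitute into x ≡ 2 (mod 7): 17·t ≡ 2 − 11 = -9 (mod 7).
    Reduce coefficients mod 7: 3·t ≡ 5 (mod 7).
    The inverse of 3 mod 7 is 5 (since 3·5 = 15 = 2·7 + 1), so t ≡ 5·5 = 25 ≡ 4 (mod 7).
    Then x = 11 + 17·4 = 79, valid modulo lcm(17, 7) = 119: x ≡ 79 (mod 119).
  Combine with x ≡ 5 (mod 9); new modulus lcm = 1071.
    Write x = 79 + 119·t and substitute into x ≡ 5 (mod 9): 119·t ≡ 5 − 79 = -74 (mod 9).
    Reduce coefficients mod 9: 2·t ≡ 7 (mod 9).
    The inverse of 2 mod 9 is 5 (since 2·5 = 10 = 1·9 + 1), so t ≡ 5·7 = 35 ≡ 8 (mod 9).
    Then x = 79 + 119·8 = 1031, valid modulo lcm(119, 9) = 1071: x ≡ 1031 (mod 1071).
  Combine with x ≡ 10 (mod 11); new modulus lcm = 11781.
    Write x = 1031 + 1071·t and substitute into x ≡ 10 (mod 11): 1071·t ≡ 10 − 1031 = -1021 (mod 11).
    Reduce coefficients mod 11: 4·t ≡ 2 (mod 11).
    The inverse of 4 mod 11 is 3 (since 4·3 = 12 = 1·11 + 1), so t ≡ 3·2 = 6 ≡ 6 (mod 11).
    Then x = 1031 + 1071·6 = 7457, valid modulo lcm(1071, 11) = 11781: x ≡ 7457 (mod 11781).
  Combine with x ≡ 1 (mod 5); new modulus lcm = 58905.
    Write x = 7457 + 11781·t and substitute into x ≡ 1 (mod 5): 11781·t ≡ 1 − 7457 = -7456 (mod 5).
    Reduce coefficients mod 5: 1·t ≡ 4 (mod 5).
    So t ≡ 4 (mod 5).
    Then x = 7457 + 11781·4 = 54581, valid modulo lcm(11781, 5) = 58905: x ≡ 54581 (mod 58905).
Verify against each original: 54581 mod 17 = 11, 54581 mod 7 = 2, 54581 mod 9 = 5, 54581 mod 11 = 10, 54581 mod 5 = 1.

x ≡ 54581 (mod 58905).


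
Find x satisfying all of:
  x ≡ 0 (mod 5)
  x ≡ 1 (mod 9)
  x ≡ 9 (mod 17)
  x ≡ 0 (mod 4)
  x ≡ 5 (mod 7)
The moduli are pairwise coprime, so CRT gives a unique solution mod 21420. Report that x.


Product of moduli M = 5 · 9 · 17 · 4 · 7 = 21420.
Merge one congruence at a time:
  Start: x ≡ 0 (mod 5).
  Combine with x ≡ 1 (mod 9); new modulus lcm = 45.
    Write x = 0 + 5·t and substitute into x ≡ 1 (mod 9): 5·t ≡ 1 − 0 = 1 (mod 9).
    The inverse of 5 mod 9 is 2 (since 5·2 = 10 = 1·9 + 1), so t ≡ 2·1 = 2 ≡ 2 (mod 9).
    Then x = 0 + 5·2 = 10, valid modulo lcm(5, 9) = 45: x ≡ 10 (mod 45).
  Combine with x ≡ 9 (mod 17); new modulus lcm = 765.
    Write x = 10 + 45·t and substitute into x ≡ 9 (mod 17): 45·t ≡ 9 − 10 = -1 (mod 17).
    Reduce coefficients mod 17: 11·t ≡ 16 (mod 17).
    The inverse of 11 mod 17 is 14 (since 11·14 = 154 = 9·17 + 1), so t ≡ 14·16 = 224 ≡ 3 (mod 17).
    Then x = 10 + 45·3 = 145, valid modulo lcm(45, 17) = 765: x ≡ 145 (mod 765).
  Combine with x ≡ 0 (mod 4); new modulus lcm = 3060.
    Write x = 145 + 765·t and substitute into x ≡ 0 (mod 4): 765·t ≡ 0 − 145 = -145 (mod 4).
    Reduce coefficients mod 4: 1·t ≡ 3 (mod 4).
    So t ≡ 3 (mod 4).
    Then x = 145 + 765·3 = 2440, valid modulo lcm(765, 4) = 3060: x ≡ 2440 (mod 3060).
  Combine with x ≡ 5 (mod 7); new modulus lcm = 21420.
    Write x = 2440 + 3060·t and substitute into x ≡ 5 (mod 7): 3060·t ≡ 5 − 2440 = -2435 (mod 7).
    Reduce coefficients mod 7: 1·t ≡ 1 (mod 7).
    So t ≡ 1 (mod 7).
    Then x = 2440 + 3060·1 = 5500, valid modulo lcm(3060, 7) = 21420: x ≡ 5500 (mod 21420).
Verify against each original: 5500 mod 5 = 0, 5500 mod 9 = 1, 5500 mod 17 = 9, 5500 mod 4 = 0, 5500 mod 7 = 5.

x ≡ 5500 (mod 21420).


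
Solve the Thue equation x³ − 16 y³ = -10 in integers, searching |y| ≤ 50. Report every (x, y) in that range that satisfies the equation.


The equation is x³ - 16y³ = -10. For fixed y, x³ = 16·y³ − 10, so a solution requires the RHS to be a perfect cube.
Strategy: iterate y from -50 to 50, compute RHS = 16·y³ − 10, and check whether it is a (positive or negative) perfect cube.
Check small values of y:
  y = 0: RHS = -10 is not a perfect cube.
  y = 1: RHS = 6 is not a perfect cube.
  y = -1: RHS = -26 is not a perfect cube.
  y = 2: RHS = 118 is not a perfect cube.
  y = -2: RHS = -138 is not a perfect cube.
  y = 3: RHS = 422 is not a perfect cube.
  y = -3: RHS = -442 is not a perfect cube.
Continuing the search up to |y| = 50 finds no solutions either.
No (x, y) in the scanned range satisfies the equation.

No integer solutions with |y| ≤ 50.


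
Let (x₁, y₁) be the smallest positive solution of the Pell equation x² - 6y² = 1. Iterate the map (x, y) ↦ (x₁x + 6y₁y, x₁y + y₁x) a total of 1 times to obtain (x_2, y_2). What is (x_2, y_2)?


Step 1: Find the fundamental solution (x₁, y₁) of x² - 6y² = 1.
  Expand √6 as a continued fraction. a₀ = ⌊√6⌋ = 2; iterate m_{k+1} = d_k·a_k − m_k, d_{k+1} = (6 − m_{k+1}²)/d_k, a_{k+1} = ⌊(a₀ + m_{k+1})/d_{k+1}⌋ (starting m₀ = 0, d₀ = 1), with convergents p_k = a_k·p_{k-1} + p_{k-2}, q_k = a_k·q_{k-1} + q_{k-2} (p₋₁ = 1, q₋₁ = 0):
  k = 0: a₀ = 2; p₀/q₀ = 2/1; p₀² − 6·q₀² = 4 − 6 = -2.
  k = 1: m = 2, d = 2, a = ⌊(2 + 2)/2⌋ = 2; p/q = (2·2 + 1)/(2·1 + 0) = 5/2; p² − 6·q² = 25 − 24 = 1.
  The first convergent with p² − 6·q² = 1 gives the fundamental solution (x₁, y₁) = (5, 2).
Step 2: Apply the recurrence (x_{n+1}, y_{n+1}) = (x₁x_n + 6y₁y_n, x₁y_n + y₁x_n) repeatedly.
  From (x_1, y_1) = (5, 2): x_2 = 5·5 + 6·2·2 = 49; y_2 = 5·2 + 2·5 = 20.
Step 3: Verify x_2² - 6·y_2² = 2401 - 2400 = 1 (should be 1). ✓

(x_1, y_1) = (5, 2); (x_2, y_2) = (49, 20).


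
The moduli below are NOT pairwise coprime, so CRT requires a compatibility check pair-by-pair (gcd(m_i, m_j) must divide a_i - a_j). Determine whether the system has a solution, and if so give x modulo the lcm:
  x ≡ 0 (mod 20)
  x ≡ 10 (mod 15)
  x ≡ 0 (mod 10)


Moduli 20, 15, 10 are not pairwise coprime, so CRT works modulo lcm(m_i) when all pairwise compatibility conditions hold.
Pairwise compatibility: gcd(m_i, m_j) must divide a_i - a_j for every pair.
Merge one congruence at a time:
  Start: x ≡ 0 (mod 20).
  Combine with x ≡ 10 (mod 15): gcd(20, 15) = 5; 10 - 0 = 10, which IS divisible by 5, so compatible.
    Write x = 0 + 20·t and substitute into x ≡ 10 (mod 15): 20·t ≡ 10 − 0 = 10 (mod 15).
    Divide the congruence (and modulus) by g = 5: 4·t ≡ 2 (mod 3).
    Reduce coefficients mod 3: 1·t ≡ 2 (mod 3).
    So t ≡ 2 (mod 3).
    Then x = 0 + 20·2 = 40, valid modulo lcm(20, 15) = 60: x ≡ 40 (mod 60).
  Combine with x ≡ 0 (mod 10): gcd(60, 10) = 10; 0 - 40 = -40, which IS divisible by 10, so compatible.
    Write x = 40 + 60·t and substitute into x ≡ 0 (mod 10): 60·t ≡ 0 − 40 = -40 (mod 10).
    Divide the congruence (and modulus) by g = 10: 6·t ≡ -4 (mod 1).
    Modulo 1 every t works; take t = 0.
    Then x = 40 + 60·0 = 40, valid modulo lcm(60, 10) = 60: x ≡ 40 (mod 60).
Verify: 40 mod 20 = 0, 40 mod 15 = 10, 40 mod 10 = 0.

x ≡ 40 (mod 60).


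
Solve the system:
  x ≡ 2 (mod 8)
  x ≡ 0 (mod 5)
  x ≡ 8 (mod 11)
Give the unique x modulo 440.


Moduli 8, 5, 11 are pairwise coprime; by CRT there is a unique solution modulo M = 8 · 5 · 11 = 440.
Solve pairwise, accumulating the modulus:
  Start with x ≡ 2 (mod 8).
  Combine with x ≡ 0 (mod 5): since gcd(8, 5) = 1, we get a unique residue mod 40.
    Write x = 2 + 8·t and substitute into x ≡ 0 (mod 5): 8·t ≡ 0 − 2 = -2 (mod 5).
    Reduce coefficients mod 5: 3·t ≡ 3 (mod 5).
    The inverse of 3 mod 5 is 2 (since 3·2 = 6 = 1·5 + 1), so t ≡ 2·3 = 6 ≡ 1 (mod 5).
    Then x = 2 + 8·1 = 10, valid modulo lcm(8, 5) = 40: x ≡ 10 (mod 40).
  Combine with x ≡ 8 (mod 11): since gcd(40, 11) = 1, we get a unique residue mod 440.
    Write x = 10 + 40·t and substitute into x ≡ 8 (mod 11): 40·t ≡ 8 − 10 = -2 (mod 11).
    Reduce coefficients mod 11: 7·t ≡ 9 (mod 11).
    The inverse of 7 mod 11 is 8 (since 7·8 = 56 = 5·11 + 1), so t ≡ 8·9 = 72 ≡ 6 (mod 11).
    Then x = 10 + 40·6 = 250, valid modulo lcm(40, 11) = 440: x ≡ 250 (mod 440).
Verify: 250 mod 8 = 2 ✓, 250 mod 5 = 0 ✓, 250 mod 11 = 8 ✓.

x ≡ 250 (mod 440).


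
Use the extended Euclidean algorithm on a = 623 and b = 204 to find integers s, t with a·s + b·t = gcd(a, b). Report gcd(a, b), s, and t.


Euclidean algorithm on (623, 204) — divide until remainder is 0:
  623 = 3 · 204 + 11
  204 = 18 · 11 + 6
  11 = 1 · 6 + 5
  6 = 1 · 5 + 1
  5 = 5 · 1 + 0
gcd(623, 204) = 1.
Track Bezout coefficients alongside the remainders: start with r₀ = 623 = a·1 + b·0 (s = 1, t = 0) and r₁ = 204 = a·0 + b·1 (s = 0, t = 1); each new remainder r_{k+1} = r_{k-1} − q_k·r_k inherits s_{k+1} = s_{k-1} − q_k·s_k, t_{k+1} = t_{k-1} − q_k·t_k, so r_k = a·s_k + b·t_k at every step:
  q = 3: r = 11, s = 1 − 3·0 = 1, t = 0 − 3·1 = -3  (check: 623·1 + 204·(-3) = 11)
  q = 18: r = 6, s = 0 − 18·1 = -18, t = 1 − 18·(-3) = 55  (check: 623·(-18) + 204·55 = 6)
  q = 1: r = 5, s = 1 − 1·(-18) = 19, t = -3 − 1·55 = -58  (check: 623·19 + 204·(-58) = 5)
  q = 1: r = 1, s = -18 − 1·19 = -37, t = 55 − 1·(-58) = 113  (check: 623·(-37) + 204·113 = 1)
The row with r = 1 (the gcd) gives the Bezout coefficients s = -37, t = 113.
Result: 623 · (-37) + 204 · (113) = 1.

gcd(623, 204) = 1; s = -37, t = 113 (check: 623·(-37) + 204·113 = 1).


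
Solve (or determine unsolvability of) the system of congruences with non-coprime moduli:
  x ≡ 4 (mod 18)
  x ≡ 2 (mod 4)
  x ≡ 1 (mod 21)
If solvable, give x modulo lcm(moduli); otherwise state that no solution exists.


Moduli 18, 4, 21 are not pairwise coprime, so CRT works modulo lcm(m_i) when all pairwise compatibility conditions hold.
Pairwise compatibility: gcd(m_i, m_j) must divide a_i - a_j for every pair.
Merge one congruence at a time:
  Start: x ≡ 4 (mod 18).
  Combine with x ≡ 2 (mod 4): gcd(18, 4) = 2; 2 - 4 = -2, which IS divisible by 2, so compatible.
    Write x = 4 + 18·t and substitute into x ≡ 2 (mod 4): 18·t ≡ 2 − 4 = -2 (mod 4).
    Divide the congruence (and modulus) by g = 2: 9·t ≡ -1 (mod 2).
    Reduce coefficients mod 2: 1·t ≡ 1 (mod 2).
    So t ≡ 1 (mod 2).
    Then x = 4 + 18·1 = 22, valid modulo lcm(18, 4) = 36: x ≡ 22 (mod 36).
  Combine with x ≡ 1 (mod 21): gcd(36, 21) = 3; 1 - 22 = -21, which IS divisible by 3, so compatible.
    Write x = 22 + 36·t and substitute into x ≡ 1 (mod 21): 36·t ≡ 1 − 22 = -21 (mod 21).
    Divide the congruence (and modulus) by g = 3: 12·t ≡ -7 (mod 7).
    Reduce coefficients mod 7: 5·t ≡ 0 (mod 7).
    The inverse of 5 mod 7 is 3 (since 5·3 = 15 = 2·7 + 1), so t ≡ 3·0 = 0 ≡ 0 (mod 7).
    Then x = 22 + 36·0 = 22, valid modulo lcm(36, 21) = 252: x ≡ 22 (mod 252).
Verify: 22 mod 18 = 4, 22 mod 4 = 2, 22 mod 21 = 1.

x ≡ 22 (mod 252).


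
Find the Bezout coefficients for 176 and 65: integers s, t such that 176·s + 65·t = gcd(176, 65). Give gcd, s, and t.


Euclidean algorithm on (176, 65) — divide until remainder is 0:
  176 = 2 · 65 + 46
  65 = 1 · 46 + 19
  46 = 2 · 19 + 8
  19 = 2 · 8 + 3
  8 = 2 · 3 + 2
  3 = 1 · 2 + 1
  2 = 2 · 1 + 0
gcd(176, 65) = 1.
Track Bezout coefficients alongside the remainders: start with r₀ = 176 = a·1 + b·0 (s = 1, t = 0) and r₁ = 65 = a·0 + b·1 (s = 0, t = 1); each new remainder r_{k+1} = r_{k-1} − q_k·r_k inherits s_{k+1} = s_{k-1} − q_k·s_k, t_{k+1} = t_{k-1} − q_k·t_k, so r_k = a·s_k + b·t_k at every step:
  q = 2: r = 46, s = 1 − 2·0 = 1, t = 0 − 2·1 = -2  (check: 176·1 + 65·(-2) = 46)
  q = 1: r = 19, s = 0 − 1·1 = -1, t = 1 − 1·(-2) = 3  (check: 176·(-1) + 65·3 = 19)
  q = 2: r = 8, s = 1 − 2·(-1) = 3, t = -2 − 2·3 = -8  (check: 176·3 + 65·(-8) = 8)
  q = 2: r = 3, s = -1 − 2·3 = -7, t = 3 − 2·(-8) = 19  (check: 176·(-7) + 65·19 = 3)
  q = 2: r = 2, s = 3 − 2·(-7) = 17, t = -8 − 2·19 = -46  (check: 176·17 + 65·(-46) = 2)
  q = 1: r = 1, s = -7 − 1·17 = -24, t = 19 − 1·(-46) = 65  (check: 176·(-24) + 65·65 = 1)
The row with r = 1 (the gcd) gives the Bezout coefficients s = -24, t = 65.
Result: 176 · (-24) + 65 · (65) = 1.

gcd(176, 65) = 1; s = -24, t = 65 (check: 176·(-24) + 65·65 = 1).


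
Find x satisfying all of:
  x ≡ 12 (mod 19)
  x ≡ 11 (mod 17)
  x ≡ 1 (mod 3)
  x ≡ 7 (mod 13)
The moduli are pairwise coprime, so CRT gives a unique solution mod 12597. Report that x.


Product of moduli M = 19 · 17 · 3 · 13 = 12597.
Merge one congruence at a time:
  Start: x ≡ 12 (mod 19).
  Combine with x ≡ 11 (mod 17); new modulus lcm = 323.
    Write x = 12 + 19·t and substitute into x ≡ 11 (mod 17): 19·t ≡ 11 − 12 = -1 (mod 17).
    Reduce coefficients mod 17: 2·t ≡ 16 (mod 17).
    The inverse of 2 mod 17 is 9 (since 2·9 = 18 = 1·17 + 1), so t ≡ 9·16 = 144 ≡ 8 (mod 17).
    Then x = 12 + 19·8 = 164, valid modulo lcm(19, 17) = 323: x ≡ 164 (mod 323).
  Combine with x ≡ 1 (mod 3); new modulus lcm = 969.
    Write x = 164 + 323·t and substitute into x ≡ 1 (mod 3): 323·t ≡ 1 − 164 = -163 (mod 3).
    Reduce coefficients mod 3: 2·t ≡ 2 (mod 3).
    The inverse of 2 mod 3 is 2 (since 2·2 = 4 = 1·3 + 1), so t ≡ 2·2 = 4 ≡ 1 (mod 3).
    Then x = 164 + 323·1 = 487, valid modulo lcm(323, 3) = 969: x ≡ 487 (mod 969).
  Combine with x ≡ 7 (mod 13); new modulus lcm = 12597.
    Write x = 487 + 969·t and substitute into x ≡ 7 (mod 13): 969·t ≡ 7 − 487 = -480 (mod 13).
    Reduce coefficients mod 13: 7·t ≡ 1 (mod 13).
    The inverse of 7 mod 13 is 2 (since 7·2 = 14 = 1·13 + 1), so t ≡ 2·1 = 2 ≡ 2 (mod 13).
    Then x = 487 + 969·2 = 2425, valid modulo lcm(969, 13) = 12597: x ≡ 2425 (mod 12597).
Verify against each original: 2425 mod 19 = 12, 2425 mod 17 = 11, 2425 mod 3 = 1, 2425 mod 13 = 7.

x ≡ 2425 (mod 12597).


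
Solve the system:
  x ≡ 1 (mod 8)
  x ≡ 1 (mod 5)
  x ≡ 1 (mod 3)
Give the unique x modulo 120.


Moduli 8, 5, 3 are pairwise coprime; by CRT there is a unique solution modulo M = 8 · 5 · 3 = 120.
Solve pairwise, accumulating the modulus:
  Start with x ≡ 1 (mod 8).
  Combine with x ≡ 1 (mod 5): since gcd(8, 5) = 1, we get a unique residue mod 40.
    Write x = 1 + 8·t and substitute into x ≡ 1 (mod 5): 8·t ≡ 1 − 1 = 0 (mod 5).
    Reduce coefficients mod 5: 3·t ≡ 0 (mod 5).
    The inverse of 3 mod 5 is 2 (since 3·2 = 6 = 1·5 + 1), so t ≡ 2·0 = 0 ≡ 0 (mod 5).
    Then x = 1 + 8·0 = 1, valid modulo lcm(8, 5) = 40: x ≡ 1 (mod 40).
  Combine with x ≡ 1 (mod 3): since gcd(40, 3) = 1, we get a unique residue mod 120.
    Write x = 1 + 40·t and substitute into x ≡ 1 (mod 3): 40·t ≡ 1 − 1 = 0 (mod 3).
    Reduce coefficients mod 3: 1·t ≡ 0 (mod 3).
    So t ≡ 0 (mod 3).
    Then x = 1 + 40·0 = 1, valid modulo lcm(40, 3) = 120: x ≡ 1 (mod 120).
Verify: 1 mod 8 = 1 ✓, 1 mod 5 = 1 ✓, 1 mod 3 = 1 ✓.

x ≡ 1 (mod 120).


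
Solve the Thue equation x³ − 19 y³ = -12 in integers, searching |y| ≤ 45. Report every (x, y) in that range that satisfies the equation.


The equation is x³ - 19y³ = -12. For fixed y, x³ = 19·y³ − 12, so a solution requires the RHS to be a perfect cube.
Strategy: iterate y from -45 to 45, compute RHS = 19·y³ − 12, and check whether it is a (positive or negative) perfect cube.
Check small values of y:
  y = 0: RHS = -12 is not a perfect cube.
  y = 1: RHS = 7 is not a perfect cube.
  y = -1: RHS = -31 is not a perfect cube.
  y = 2: RHS = 140 is not a perfect cube.
  y = -2: RHS = -164 is not a perfect cube.
  y = 3: RHS = 501 is not a perfect cube.
  y = -3: RHS = -525 is not a perfect cube.
Continuing the search up to |y| = 45 finds no solutions either.
No (x, y) in the scanned range satisfies the equation.

No integer solutions with |y| ≤ 45.


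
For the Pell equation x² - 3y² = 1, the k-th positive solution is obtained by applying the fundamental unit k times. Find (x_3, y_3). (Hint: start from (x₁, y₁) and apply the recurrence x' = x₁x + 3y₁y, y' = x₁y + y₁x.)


Step 1: Find the fundamental solution (x₁, y₁) of x² - 3y² = 1.
  Expand √3 as a continued fraction. a₀ = ⌊√3⌋ = 1; iterate m_{k+1} = d_k·a_k − m_k, d_{k+1} = (3 − m_{k+1}²)/d_k, a_{k+1} = ⌊(a₀ + m_{k+1})/d_{k+1}⌋ (starting m₀ = 0, d₀ = 1), with convergents p_k = a_k·p_{k-1} + p_{k-2}, q_k = a_k·q_{k-1} + q_{k-2} (p₋₁ = 1, q₋₁ = 0):
  k = 0: a₀ = 1; p₀/q₀ = 1/1; p₀² − 3·q₀² = 1 − 3 = -2.
  k = 1: m = 1, d = 2, a = ⌊(1 + 1)/2⌋ = 1; p/q = (1·1 + 1)/(1·1 + 0) = 2/1; p² − 3·q² = 4 − 3 = 1.
  The first convergent with p² − 3·q² = 1 gives the fundamental solution (x₁, y₁) = (2, 1).
Step 2: Apply the recurrence (x_{n+1}, y_{n+1}) = (x₁x_n + 3y₁y_n, x₁y_n + y₁x_n) repeatedly.
  From (x_1, y_1) = (2, 1): x_2 = 2·2 + 3·1·1 = 7; y_2 = 2·1 + 1·2 = 4.
  From (x_2, y_2) = (7, 4): x_3 = 2·7 + 3·1·4 = 26; y_3 = 2·4 + 1·7 = 15.
Step 3: Verify x_3² - 3·y_3² = 676 - 675 = 1 (should be 1). ✓

(x_1, y_1) = (2, 1); (x_3, y_3) = (26, 15).


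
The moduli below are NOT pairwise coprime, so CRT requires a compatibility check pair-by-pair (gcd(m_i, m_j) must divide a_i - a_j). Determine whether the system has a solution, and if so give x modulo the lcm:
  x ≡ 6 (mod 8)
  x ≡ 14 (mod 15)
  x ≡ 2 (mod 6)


Moduli 8, 15, 6 are not pairwise coprime, so CRT works modulo lcm(m_i) when all pairwise compatibility conditions hold.
Pairwise compatibility: gcd(m_i, m_j) must divide a_i - a_j for every pair.
Merge one congruence at a time:
  Start: x ≡ 6 (mod 8).
  Combine with x ≡ 14 (mod 15): gcd(8, 15) = 1; 14 - 6 = 8, which IS divisible by 1, so compatible.
    Write x = 6 + 8·t and substitute into x ≡ 14 (mod 15): 8·t ≡ 14 − 6 = 8 (mod 15).
    The inverse of 8 mod 15 is 2 (since 8·2 = 16 = 1·15 + 1), so t ≡ 2·8 = 16 ≡ 1 (mod 15).
    Then x = 6 + 8·1 = 14, valid modulo lcm(8, 15) = 120: x ≡ 14 (mod 120).
  Combine with x ≡ 2 (mod 6): gcd(120, 6) = 6; 2 - 14 = -12, which IS divisible by 6, so compatible.
    Write x = 14 + 120·t and substitute into x ≡ 2 (mod 6): 120·t ≡ 2 − 14 = -12 (mod 6).
    Divide the congruence (and modulus) by g = 6: 20·t ≡ -2 (mod 1).
    Modulo 1 every t works; take t = 0.
    Then x = 14 + 120·0 = 14, valid modulo lcm(120, 6) = 120: x ≡ 14 (mod 120).
Verify: 14 mod 8 = 6, 14 mod 15 = 14, 14 mod 6 = 2.

x ≡ 14 (mod 120).


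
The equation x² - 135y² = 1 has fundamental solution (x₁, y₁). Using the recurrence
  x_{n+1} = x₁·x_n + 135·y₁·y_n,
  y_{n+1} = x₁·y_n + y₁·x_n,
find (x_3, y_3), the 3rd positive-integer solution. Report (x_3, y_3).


Step 1: Find the fundamental solution (x₁, y₁) of x² - 135y² = 1.
  Expand √135 as a continued fraction. a₀ = ⌊√135⌋ = 11; iterate m_{k+1} = d_k·a_k − m_k, d_{k+1} = (135 − m_{k+1}²)/d_k, a_{k+1} = ⌊(a₀ + m_{k+1})/d_{k+1}⌋ (starting m₀ = 0, d₀ = 1), with convergents p_k = a_k·p_{k-1} + p_{k-2}, q_k = a_k·q_{k-1} + q_{k-2} (p₋₁ = 1, q₋₁ = 0):
  k = 0: a₀ = 11; p₀/q₀ = 11/1; p₀² − 135·q₀² = 121 − 135 = -14.
  k = 1: m = 11, d = 14, a = ⌊(11 + 11)/14⌋ = 1; p/q = (1·11 + 1)/(1·1 + 0) = 12/1; p² − 135·q² = 144 − 135 = 9.
  k = 2: m = 3, d = 9, a = ⌊(11 + 3)/9⌋ = 1; p/q = (1·12 + 11)/(1·1 + 1) = 23/2; p² − 135·q² = 529 − 540 = -11.
  k = 3: m = 6, d = 11, a = ⌊(11 + 6)/11⌋ = 1; p/q = (1·23 + 12)/(1·2 + 1) = 35/3; p² − 135·q² = 1225 − 1215 = 10.
  k = 4: m = 5, d = 10, a = ⌊(11 + 5)/10⌋ = 1; p/q = (1·35 + 23)/(1·3 + 2) = 58/5; p² − 135·q² = 3364 − 3375 = -11.
  k = 5: m = 5, d = 11, a = ⌊(11 + 5)/11⌋ = 1; p/q = (1·58 + 35)/(1·5 + 3) = 93/8; p² − 135·q² = 8649 − 8640 = 9.
  k = 6: m = 6, d = 9, a = ⌊(11 + 6)/9⌋ = 1; p/q = (1·93 + 58)/(1·8 + 5) = 151/13; p² − 135·q² = 22801 − 22815 = -14.
  k = 7: m = 3, d = 14, a = ⌊(11 + 3)/14⌋ = 1; p/q = (1·151 + 93)/(1·13 + 8) = 244/21; p² − 135·q² = 59536 − 59535 = 1.
  The first convergent with p² − 135·q² = 1 gives the fundamental solution (x₁, y₁) = (244, 21).
Step 2: Apply the recurrence (x_{n+1}, y_{n+1}) = (x₁x_n + 135y₁y_n, x₁y_n + y₁x_n) repeatedly.
  From (x_1, y_1) = (244, 21): x_2 = 244·244 + 135·21·21 = 119071; y_2 = 244·21 + 21·244 = 10248.
  From (x_2, y_2) = (119071, 10248): x_3 = 244·119071 + 135·21·10248 = 58106404; y_3 = 244·10248 + 21·119071 = 5001003.
Step 3: Verify x_3² - 135·y_3² = 3376354185811216 - 3376354185811215 = 1 (should be 1). ✓

(x_1, y_1) = (244, 21); (x_3, y_3) = (58106404, 5001003).


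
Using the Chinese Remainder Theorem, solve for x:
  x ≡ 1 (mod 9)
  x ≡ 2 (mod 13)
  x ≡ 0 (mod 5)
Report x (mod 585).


Moduli 9, 13, 5 are pairwise coprime; by CRT there is a unique solution modulo M = 9 · 13 · 5 = 585.
Solve pairwise, accumulating the modulus:
  Start with x ≡ 1 (mod 9).
  Combine with x ≡ 2 (mod 13): since gcd(9, 13) = 1, we get a unique residue mod 117.
    Write x = 1 + 9·t and substitute into x ≡ 2 (mod 13): 9·t ≡ 2 − 1 = 1 (mod 13).
    The inverse of 9 mod 13 is 3 (since 9·3 = 27 = 2·13 + 1), so t ≡ 3·1 = 3 ≡ 3 (mod 13).
    Then x = 1 + 9·3 = 28, valid modulo lcm(9, 13) = 117: x ≡ 28 (mod 117).
  Combine with x ≡ 0 (mod 5): since gcd(117, 5) = 1, we get a unique residue mod 585.
    Write x = 28 + 117·t and substitute into x ≡ 0 (mod 5): 117·t ≡ 0 − 28 = -28 (mod 5).
    Reduce coefficients mod 5: 2·t ≡ 2 (mod 5).
    The inverse of 2 mod 5 is 3 (since 2·3 = 6 = 1·5 + 1), so t ≡ 3·2 = 6 ≡ 1 (mod 5).
    Then x = 28 + 117·1 = 145, valid modulo lcm(117, 5) = 585: x ≡ 145 (mod 585).
Verify: 145 mod 9 = 1 ✓, 145 mod 13 = 2 ✓, 145 mod 5 = 0 ✓.

x ≡ 145 (mod 585).


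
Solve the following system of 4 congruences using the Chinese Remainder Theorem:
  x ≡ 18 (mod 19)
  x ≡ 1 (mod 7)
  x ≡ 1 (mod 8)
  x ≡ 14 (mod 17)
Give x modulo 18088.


Product of moduli M = 19 · 7 · 8 · 17 = 18088.
Merge one congruence at a time:
  Start: x ≡ 18 (mod 19).
  Combine with x ≡ 1 (mod 7); new modulus lcm = 133.
    Write x = 18 + 19·t and substitute into x ≡ 1 (mod 7): 19·t ≡ 1 − 18 = -17 (mod 7).
    Reduce coefficients mod 7: 5·t ≡ 4 (mod 7).
    The inverse of 5 mod 7 is 3 (since 5·3 = 15 = 2·7 + 1), so t ≡ 3·4 = 12 ≡ 5 (mod 7).
    Then x = 18 + 19·5 = 113, valid modulo lcm(19, 7) = 133: x ≡ 113 (mod 133).
  Combine with x ≡ 1 (mod 8); new modulus lcm = 1064.
    Write x = 113 + 133·t and substitute into x ≡ 1 (mod 8): 133·t ≡ 1 − 113 = -112 (mod 8).
    Reduce coefficients mod 8: 5·t ≡ 0 (mod 8).
    The inverse of 5 mod 8 is 5 (since 5·5 = 25 = 3·8 + 1), so t ≡ 5·0 = 0 ≡ 0 (mod 8).
    Then x = 113 + 133·0 = 113, valid modulo lcm(133, 8) = 1064: x ≡ 113 (mod 1064).
  Combine with x ≡ 14 (mod 17); new modulus lcm = 18088.
    Write x = 113 + 1064·t and substitute into x ≡ 14 (mod 17): 1064·t ≡ 14 − 113 = -99 (mod 17).
    Reduce coefficients mod 17: 10·t ≡ 3 (mod 17).
    The inverse of 10 mod 17 is 12 (since 10·12 = 120 = 7·17 + 1), so t ≡ 12·3 = 36 ≡ 2 (mod 17).
    Then x = 113 + 1064·2 = 2241, valid modulo lcm(1064, 17) = 18088: x ≡ 2241 (mod 18088).
Verify against each original: 2241 mod 19 = 18, 2241 mod 7 = 1, 2241 mod 8 = 1, 2241 mod 17 = 14.

x ≡ 2241 (mod 18088).


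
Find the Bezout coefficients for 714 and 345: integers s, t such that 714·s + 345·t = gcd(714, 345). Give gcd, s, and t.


Euclidean algorithm on (714, 345) — divide until remainder is 0:
  714 = 2 · 345 + 24
  345 = 14 · 24 + 9
  24 = 2 · 9 + 6
  9 = 1 · 6 + 3
  6 = 2 · 3 + 0
gcd(714, 345) = 3.
Track Bezout coefficients alongside the remainders: start with r₀ = 714 = a·1 + b·0 (s = 1, t = 0) and r₁ = 345 = a·0 + b·1 (s = 0, t = 1); each new remainder r_{k+1} = r_{k-1} − q_k·r_k inherits s_{k+1} = s_{k-1} − q_k·s_k, t_{k+1} = t_{k-1} − q_k·t_k, so r_k = a·s_k + b·t_k at every step:
  q = 2: r = 24, s = 1 − 2·0 = 1, t = 0 − 2·1 = -2  (check: 714·1 + 345·(-2) = 24)
  q = 14: r = 9, s = 0 − 14·1 = -14, t = 1 − 14·(-2) = 29  (check: 714·(-14) + 345·29 = 9)
  q = 2: r = 6, s = 1 − 2·(-14) = 29, t = -2 − 2·29 = -60  (check: 714·29 + 345·(-60) = 6)
  q = 1: r = 3, s = -14 − 1·29 = -43, t = 29 − 1·(-60) = 89  (check: 714·(-43) + 345·89 = 3)
The row with r = 3 (the gcd) gives the Bezout coefficients s = -43, t = 89.
Result: 714 · (-43) + 345 · (89) = 3.

gcd(714, 345) = 3; s = -43, t = 89 (check: 714·(-43) + 345·89 = 3).


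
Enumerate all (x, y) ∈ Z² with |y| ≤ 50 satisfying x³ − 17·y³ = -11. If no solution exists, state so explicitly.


The equation is x³ - 17y³ = -11. For fixed y, x³ = 17·y³ − 11, so a solution requires the RHS to be a perfect cube.
Strategy: iterate y from -50 to 50, compute RHS = 17·y³ − 11, and check whether it is a (positive or negative) perfect cube.
Check small values of y:
  y = 0: RHS = -11 is not a perfect cube.
  y = 1: RHS = 6 is not a perfect cube.
  y = -1: RHS = -28 is not a perfect cube.
  y = 2: RHS = 125 = (5)³ ⇒ x = 5 works.
  y = -2: RHS = -147 is not a perfect cube.
  y = 3: RHS = 448 is not a perfect cube.
  y = -3: RHS = -470 is not a perfect cube.
Continuing the search up to |y| = 50 finds no further solutions beyond those listed.
Collected solutions: (5, 2).

Solutions (with |y| ≤ 50): (5, 2).


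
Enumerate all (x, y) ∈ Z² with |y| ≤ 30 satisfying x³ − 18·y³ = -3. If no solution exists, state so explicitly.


The equation is x³ - 18y³ = -3. For fixed y, x³ = 18·y³ − 3, so a solution requires the RHS to be a perfect cube.
Strategy: iterate y from -30 to 30, compute RHS = 18·y³ − 3, and check whether it is a (positive or negative) perfect cube.
Check small values of y:
  y = 0: RHS = -3 is not a perfect cube.
  y = 1: RHS = 15 is not a perfect cube.
  y = -1: RHS = -21 is not a perfect cube.
  y = 2: RHS = 141 is not a perfect cube.
  y = -2: RHS = -147 is not a perfect cube.
  y = 3: RHS = 483 is not a perfect cube.
  y = -3: RHS = -489 is not a perfect cube.
Continuing the search up to |y| = 30 finds no solutions either.
No (x, y) in the scanned range satisfies the equation.

No integer solutions with |y| ≤ 30.


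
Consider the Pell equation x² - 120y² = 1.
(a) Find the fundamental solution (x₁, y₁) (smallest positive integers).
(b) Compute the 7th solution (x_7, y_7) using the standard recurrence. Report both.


Step 1: Find the fundamental solution (x₁, y₁) of x² - 120y² = 1.
  Expand √120 as a continued fraction. a₀ = ⌊√120⌋ = 10; iterate m_{k+1} = d_k·a_k − m_k, d_{k+1} = (120 − m_{k+1}²)/d_k, a_{k+1} = ⌊(a₀ + m_{k+1})/d_{k+1}⌋ (starting m₀ = 0, d₀ = 1), with convergents p_k = a_k·p_{k-1} + p_{k-2}, q_k = a_k·q_{k-1} + q_{k-2} (p₋₁ = 1, q₋₁ = 0):
  k = 0: a₀ = 10; p₀/q₀ = 10/1; p₀² − 120·q₀² = 100 − 120 = -20.
  k = 1: m = 10, d = 20, a = ⌊(10 + 10)/20⌋ = 1; p/q = (1·10 + 1)/(1·1 + 0) = 11/1; p² − 120·q² = 121 − 120 = 1.
  The first convergent with p² − 120·q² = 1 gives the fundamental solution (x₁, y₁) = (11, 1).
Step 2: Apply the recurrence (x_{n+1}, y_{n+1}) = (x₁x_n + 120y₁y_n, x₁y_n + y₁x_n) repeatedly.
  From (x_1, y_1) = (11, 1): x_2 = 11·11 + 120·1·1 = 241; y_2 = 11·1 + 1·11 = 22.
  From (x_2, y_2) = (241, 22): x_3 = 11·241 + 120·1·22 = 5291; y_3 = 11·22 + 1·241 = 483.
  From (x_3, y_3) = (5291, 483): x_4 = 11·5291 + 120·1·483 = 116161; y_4 = 11·483 + 1·5291 = 10604.
  From (x_4, y_4) = (116161, 10604): x_5 = 11·116161 + 120·1·10604 = 2550251; y_5 = 11·10604 + 1·116161 = 232805.
  From (x_5, y_5) = (2550251, 232805): x_6 = 11·2550251 + 120·1·232805 = 55989361; y_6 = 11·232805 + 1·2550251 = 5111106.
  From (x_6, y_6) = (55989361, 5111106): x_7 = 11·55989361 + 120·1·5111106 = 1229215691; y_7 = 11·5111106 + 1·55989361 = 112211527.
Step 3: Verify x_7² - 120·y_7² = 1510971215000607481 - 1510971215000607480 = 1 (should be 1). ✓

(x_1, y_1) = (11, 1); (x_7, y_7) = (1229215691, 112211527).
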